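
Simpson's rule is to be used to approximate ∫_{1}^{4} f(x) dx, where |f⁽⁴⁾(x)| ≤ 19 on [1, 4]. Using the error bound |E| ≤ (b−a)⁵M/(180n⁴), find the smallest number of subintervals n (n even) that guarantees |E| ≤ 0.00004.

30

Need 4617/(180n⁴) ≤ 0.00004.
n⁴ ≥ 4617/(180·0.00004) = 641250 ⇒ n ≥ 28.2981, so the smallest even n is 30. (n must be even for Simpson's rule.)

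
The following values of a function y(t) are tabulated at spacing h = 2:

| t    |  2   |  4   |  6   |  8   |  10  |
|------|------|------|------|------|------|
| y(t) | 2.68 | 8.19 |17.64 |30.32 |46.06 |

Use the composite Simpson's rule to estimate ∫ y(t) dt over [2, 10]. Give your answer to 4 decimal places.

158.7067

h = 2, n = 4.
(h/3)·[y₀ + 4y₁ + 2y₂ + 4y₃ + y₄] = 0.666667·(238.06) = 158.7067.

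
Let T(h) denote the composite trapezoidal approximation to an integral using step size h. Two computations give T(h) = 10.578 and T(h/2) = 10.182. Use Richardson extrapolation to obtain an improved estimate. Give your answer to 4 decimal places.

R = (4·T(h/2) − T(h)) / 3 = (4·10.182 − 10.578)/3 = (30.150)/3 = 10.0500.

10.0500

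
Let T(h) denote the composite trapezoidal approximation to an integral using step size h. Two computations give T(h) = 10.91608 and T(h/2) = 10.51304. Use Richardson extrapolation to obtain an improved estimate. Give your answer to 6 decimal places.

10.378693

R = (4·T(h/2) − T(h)) / 3 = (4·10.51304 − 10.91608)/3 = (31.13608)/3 = 10.378693.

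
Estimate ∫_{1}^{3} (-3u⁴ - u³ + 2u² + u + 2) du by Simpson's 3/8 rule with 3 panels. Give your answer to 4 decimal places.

h = (3 − 1)/3 = 0.666667.
Nodes u₀,…,u₃ = 1, 1.666667, 2.333333, 3.
f(u) = -3u⁴ - u³ + 2u² + u + 2: f₀=1, f₁=-18.555556, f₂=-86.407407, f₃=-247.
(3h/8)·[f₀ + 3f₁ + 3f₂ + f₃] = 0.25·(-560.888889) = -140.2222.

-140.2222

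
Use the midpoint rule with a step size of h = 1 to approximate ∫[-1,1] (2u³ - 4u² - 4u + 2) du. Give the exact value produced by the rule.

2

h = (1 − (-1))/2 = 1.
Midpoints m₁,…,m₂ = -0.5, 0.5.
f(m₁)=2.75, f(m₂)=-0.75.
h·[f(m₁) + f(m₂)] = 1·(2) = 2.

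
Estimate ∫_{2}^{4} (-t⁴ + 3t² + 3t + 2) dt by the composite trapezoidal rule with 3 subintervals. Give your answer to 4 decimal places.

h = (4 − 2)/3 = 0.666667.
Nodes t₀,…,t₃ = 2, 2.666667, 3.333333, 4.
f(t) = -t⁴ + 3t² + 3t + 2: f₀=4, f₁=-19.234568, f₂=-78.123457, f₃=-194.
(h/2)·[f₀ + 2f₁ + 2f₂ + f₃] = 0.333333·(-384.716049) = -128.2387.

-128.2387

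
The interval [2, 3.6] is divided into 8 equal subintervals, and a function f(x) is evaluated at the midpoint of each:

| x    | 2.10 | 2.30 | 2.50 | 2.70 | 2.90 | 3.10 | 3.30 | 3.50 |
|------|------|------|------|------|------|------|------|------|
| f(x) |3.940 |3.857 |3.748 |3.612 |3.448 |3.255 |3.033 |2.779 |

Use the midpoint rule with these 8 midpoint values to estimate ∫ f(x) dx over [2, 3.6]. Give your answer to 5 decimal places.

h = 0.2, n = 8.
h·[y(m₁) + y(m₂) + y(m₃) + y(m₄) + y(m₅) + y(m₆) + y(m₇) + y(m₈)] = 0.2·(27.672) = 5.53440.

5.53440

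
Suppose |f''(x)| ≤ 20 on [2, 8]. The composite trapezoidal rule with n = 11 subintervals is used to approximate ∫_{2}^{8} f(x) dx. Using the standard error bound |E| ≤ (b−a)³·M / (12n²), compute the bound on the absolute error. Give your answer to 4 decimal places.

|E| ≤ (6)³·20 / (12·11²) = 4320/1452 = 2.9752.

2.9752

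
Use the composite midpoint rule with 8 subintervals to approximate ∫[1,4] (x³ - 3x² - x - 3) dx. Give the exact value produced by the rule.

h = (4 − 1)/8 = 0.375.
Midpoints m₁,…,m₈ = 1.1875, 1.5625, 1.9375, 2.3125, 2.6875, 3.0625, 3.4375, 3.8125.
f(m₁)=-6.743408203125, f(m₂)=-8.072021484375, f(m₃)=-8.926025390625, f(m₄)=-8.989013671875, f(m₅)=-7.944580078125, f(m₆)=-5.476318359375, f(m₇)=-1.267822265625, f(m₈)=4.997314453125.
h·[f(m₁) + f(m₂) + f(m₃) + f(m₄) + f(m₅) + f(m₆) + f(m₇) + f(m₈)] = 0.375·(-42.421875) = -15.908203125.

-15.908203125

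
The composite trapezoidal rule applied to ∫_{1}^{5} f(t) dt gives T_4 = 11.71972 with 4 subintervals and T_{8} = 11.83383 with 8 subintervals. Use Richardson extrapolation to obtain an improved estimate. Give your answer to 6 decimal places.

R = (4·T_{8} − T_4) / 3 = (4·11.83383 − 11.71972)/3 = (35.61560)/3 = 11.871867.

11.871867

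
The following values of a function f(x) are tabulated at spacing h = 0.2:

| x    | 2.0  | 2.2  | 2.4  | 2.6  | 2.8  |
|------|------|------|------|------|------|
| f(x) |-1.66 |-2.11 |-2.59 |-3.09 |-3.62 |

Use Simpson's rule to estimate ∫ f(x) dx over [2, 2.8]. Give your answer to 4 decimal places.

-2.0840

h = 0.2, n = 4.
(h/3)·[y₀ + 4y₁ + 2y₂ + 4y₃ + y₄] = 0.066667·(-31.26) = -2.0840.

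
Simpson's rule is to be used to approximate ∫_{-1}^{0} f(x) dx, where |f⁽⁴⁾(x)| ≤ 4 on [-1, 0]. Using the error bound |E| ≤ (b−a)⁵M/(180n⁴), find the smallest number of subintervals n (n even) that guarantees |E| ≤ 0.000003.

10

Need 4/(180n⁴) ≤ 0.000003.
n⁴ ≥ 4/(180·0.000003) = 7407.41 ⇒ n ≥ 9.2772, so the smallest even n is 10. (n must be even for Simpson's rule.)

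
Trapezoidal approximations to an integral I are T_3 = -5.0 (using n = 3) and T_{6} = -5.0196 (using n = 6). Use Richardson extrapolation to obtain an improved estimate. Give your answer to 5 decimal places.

R = (4·T_{6} − T_3) / 3 = (4·(-5.0196) − (-5.0))/3 = (-15.0784)/3 = -5.02613.

-5.02613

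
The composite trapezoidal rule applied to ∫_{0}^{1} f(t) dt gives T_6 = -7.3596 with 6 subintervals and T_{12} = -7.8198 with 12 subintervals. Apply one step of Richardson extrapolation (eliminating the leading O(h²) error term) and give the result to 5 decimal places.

-7.97320

R = (4·T_{12} − T_6) / 3 = (4·(-7.8198) − (-7.3596))/3 = (-23.9196)/3 = -7.97320.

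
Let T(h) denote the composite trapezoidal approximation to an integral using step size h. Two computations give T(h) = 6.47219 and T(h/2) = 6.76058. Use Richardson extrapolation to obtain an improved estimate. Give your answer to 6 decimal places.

6.856710

R = (4·T(h/2) − T(h)) / 3 = (4·6.76058 − 6.47219)/3 = (20.57013)/3 = 6.856710.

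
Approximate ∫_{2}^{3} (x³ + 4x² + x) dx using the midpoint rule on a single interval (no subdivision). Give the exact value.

43.125

M = (b−a)·f(2.5) = 1·(43.125) = 43.125.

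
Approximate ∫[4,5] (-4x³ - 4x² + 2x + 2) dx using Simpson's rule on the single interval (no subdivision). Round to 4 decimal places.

S = (b−a)/6 · [f(4) + 4f(4.5) + f(5)] = 0.166667·[(-310) + 4·(-434.5) + (-588)] = -439.3333.

-439.3333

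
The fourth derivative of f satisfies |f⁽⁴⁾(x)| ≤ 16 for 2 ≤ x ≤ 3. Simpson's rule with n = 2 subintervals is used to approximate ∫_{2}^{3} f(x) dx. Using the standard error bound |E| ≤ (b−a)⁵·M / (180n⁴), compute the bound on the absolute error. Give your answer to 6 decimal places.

0.005556

|E| ≤ (1)⁵·16 / (180·2⁴) = 16/2880 = 0.005556.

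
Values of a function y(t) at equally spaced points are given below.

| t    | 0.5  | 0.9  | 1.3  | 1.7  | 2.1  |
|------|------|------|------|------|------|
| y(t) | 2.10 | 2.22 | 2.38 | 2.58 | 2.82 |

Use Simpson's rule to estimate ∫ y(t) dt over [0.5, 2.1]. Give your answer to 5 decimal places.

h = 0.4, n = 4.
(h/3)·[y₀ + 4y₁ + 2y₂ + 4y₃ + y₄] = 0.133333·(28.88) = 3.85067.

3.85067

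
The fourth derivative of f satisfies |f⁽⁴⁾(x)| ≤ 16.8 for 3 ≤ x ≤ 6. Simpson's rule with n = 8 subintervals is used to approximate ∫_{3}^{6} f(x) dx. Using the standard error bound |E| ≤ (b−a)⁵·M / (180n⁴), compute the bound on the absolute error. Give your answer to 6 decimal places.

0.005537

|E| ≤ (3)⁵·16.8 / (180·8⁴) = 4082.4/737280 = 0.005537.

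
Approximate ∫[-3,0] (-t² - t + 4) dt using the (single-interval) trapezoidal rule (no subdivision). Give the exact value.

T = (b−a)/2 · [f(-3) + f(0)] = 1.5·[(-2) + 4] = 3.

3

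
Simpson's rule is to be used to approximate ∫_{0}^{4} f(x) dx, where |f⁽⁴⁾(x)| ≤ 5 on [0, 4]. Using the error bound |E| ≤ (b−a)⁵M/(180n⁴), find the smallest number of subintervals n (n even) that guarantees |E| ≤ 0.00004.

30

Need 5120/(180n⁴) ≤ 0.00004.
n⁴ ≥ 5120/(180·0.00004) = 711111 ⇒ n ≥ 29.0392, so the smallest even n is 30. (n must be even for Simpson's rule.)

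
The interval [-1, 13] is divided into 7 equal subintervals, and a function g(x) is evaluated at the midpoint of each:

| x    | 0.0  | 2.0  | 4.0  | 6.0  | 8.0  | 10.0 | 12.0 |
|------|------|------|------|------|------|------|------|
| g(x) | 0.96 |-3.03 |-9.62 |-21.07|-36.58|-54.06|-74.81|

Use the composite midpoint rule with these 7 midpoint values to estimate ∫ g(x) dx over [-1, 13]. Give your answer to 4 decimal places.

h = 2, n = 7.
h·[y(m₁) + y(m₂) + y(m₃) + y(m₄) + y(m₅) + y(m₆) + y(m₇)] = 2·(-198.21) = -396.4200.

-396.4200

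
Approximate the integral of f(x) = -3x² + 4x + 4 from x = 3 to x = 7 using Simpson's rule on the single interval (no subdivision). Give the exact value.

S = (b−a)/6 · [f(3) + 4f(5) + f(7)] = 0.666667·[(-11) + 4·(-51) + (-115)] = -220.

-220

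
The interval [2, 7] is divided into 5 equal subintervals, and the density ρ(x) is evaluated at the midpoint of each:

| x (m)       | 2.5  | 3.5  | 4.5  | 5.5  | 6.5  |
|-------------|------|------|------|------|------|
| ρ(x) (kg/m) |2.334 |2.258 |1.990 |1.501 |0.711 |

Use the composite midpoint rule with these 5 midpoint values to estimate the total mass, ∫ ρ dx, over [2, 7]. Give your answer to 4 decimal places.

h = 1, n = 5.
h·[y(m₁) + y(m₂) + y(m₃) + y(m₄) + y(m₅)] = 1·(8.794) = 8.7940.

8.7940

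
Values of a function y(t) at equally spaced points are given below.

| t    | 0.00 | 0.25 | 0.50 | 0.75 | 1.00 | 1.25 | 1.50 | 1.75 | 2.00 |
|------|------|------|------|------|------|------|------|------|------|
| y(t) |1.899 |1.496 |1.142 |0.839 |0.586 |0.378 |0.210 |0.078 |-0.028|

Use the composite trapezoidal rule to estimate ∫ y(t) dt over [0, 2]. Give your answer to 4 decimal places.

h = 0.25, n = 8.
(h/2)·[y₀ + 2y₁ + 2y₂ + 2y₃ + 2y₄ + 2y₅ + 2y₆ + 2y₇ + y₈] = 0.125·(11.329) = 1.4161.

1.4161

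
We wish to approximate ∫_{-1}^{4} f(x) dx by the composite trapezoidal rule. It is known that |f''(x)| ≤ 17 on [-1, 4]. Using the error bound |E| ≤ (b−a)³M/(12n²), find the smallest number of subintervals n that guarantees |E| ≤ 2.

Need 2125/(12n²) ≤ 2.
n² ≥ 2125/(12·2) = 88.5417 ⇒ n ≥ 9.4097, so the smallest n is 10.

10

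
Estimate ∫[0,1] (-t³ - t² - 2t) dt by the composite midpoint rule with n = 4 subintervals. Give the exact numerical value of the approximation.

-1.5703125

h = (1 − 0)/4 = 0.25.
Midpoints m₁,…,m₄ = 0.125, 0.375, 0.625, 0.875.
f(m₁)=-0.267578125, f(m₂)=-0.943359375, f(m₃)=-1.884765625, f(m₄)=-3.185546875.
h·[f(m₁) + f(m₂) + f(m₃) + f(m₄)] = 0.25·(-6.28125) = -1.5703125.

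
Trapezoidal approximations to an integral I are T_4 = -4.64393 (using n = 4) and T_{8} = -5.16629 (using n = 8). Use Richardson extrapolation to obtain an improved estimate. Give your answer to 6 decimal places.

R = (4·T_{8} − T_4) / 3 = (4·(-5.16629) − (-4.64393))/3 = (-16.02123)/3 = -5.340410.

-5.340410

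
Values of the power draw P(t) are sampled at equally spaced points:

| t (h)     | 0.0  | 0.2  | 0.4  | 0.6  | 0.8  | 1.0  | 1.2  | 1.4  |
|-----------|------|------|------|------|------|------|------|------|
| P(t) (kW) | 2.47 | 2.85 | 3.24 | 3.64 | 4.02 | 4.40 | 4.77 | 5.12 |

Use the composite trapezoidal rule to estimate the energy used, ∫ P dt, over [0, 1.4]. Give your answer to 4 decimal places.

h = 0.2, n = 7.
(h/2)·[y₀ + 2y₁ + 2y₂ + 2y₃ + 2y₄ + 2y₅ + 2y₆ + y₇] = 0.1·(53.43) = 5.3430.

5.3430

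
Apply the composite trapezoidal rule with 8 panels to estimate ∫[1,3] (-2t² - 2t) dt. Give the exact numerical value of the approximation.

h = (3 − 1)/8 = 0.25.
Nodes t₀,…,t₈ = 1, 1.25, 1.5, 1.75, 2, 2.25, 2.5, 2.75, 3.
f(t) = -2t² - 2t: f₀=-4, f₁=-5.625, f₂=-7.5, f₃=-9.625, f₄=-12, f₅=-14.625, f₆=-17.5, f₇=-20.625, f₈=-24.
(h/2)·[f₀ + 2f₁ + 2f₂ + 2f₃ + 2f₄ + 2f₅ + 2f₆ + 2f₇ + f₈] = 0.125·(-203) = -25.375.

-25.375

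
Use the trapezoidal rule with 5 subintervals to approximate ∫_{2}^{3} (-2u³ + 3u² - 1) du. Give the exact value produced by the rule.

-14.58

h = (3 − 2)/5 = 0.2.
Nodes u₀,…,u₅ = 2, 2.2, 2.4, 2.6, 2.8, 3.
f(u) = -2u³ + 3u² - 1: f₀=-5, f₁=-7.776, f₂=-11.368, f₃=-15.872, f₄=-21.384, f₅=-28.
(h/2)·[f₀ + 2f₁ + 2f₂ + 2f₃ + 2f₄ + f₅] = 0.1·(-145.8) = -14.58.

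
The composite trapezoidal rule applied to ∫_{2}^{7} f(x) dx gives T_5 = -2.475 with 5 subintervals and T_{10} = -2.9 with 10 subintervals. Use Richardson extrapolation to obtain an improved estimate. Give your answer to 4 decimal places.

R = (4·T_{10} − T_5) / 3 = (4·(-2.9) − (-2.475))/3 = (-9.125)/3 = -3.0417.

-3.0417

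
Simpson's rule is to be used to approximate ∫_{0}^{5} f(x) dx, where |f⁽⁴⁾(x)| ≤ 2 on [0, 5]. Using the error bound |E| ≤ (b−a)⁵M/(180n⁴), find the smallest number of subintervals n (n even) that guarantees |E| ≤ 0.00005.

Need 6250/(180n⁴) ≤ 0.00005.
n⁴ ≥ 6250/(180·0.00005) = 694444 ⇒ n ≥ 28.8675, so the smallest even n is 30. (n must be even for Simpson's rule.)

30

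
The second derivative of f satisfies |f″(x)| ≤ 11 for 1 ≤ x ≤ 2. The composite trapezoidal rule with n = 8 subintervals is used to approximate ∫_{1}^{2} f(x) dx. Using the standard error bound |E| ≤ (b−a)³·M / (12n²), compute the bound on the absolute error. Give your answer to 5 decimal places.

0.01432

|E| ≤ (1)³·11 / (12·8²) = 11/768 = 0.01432.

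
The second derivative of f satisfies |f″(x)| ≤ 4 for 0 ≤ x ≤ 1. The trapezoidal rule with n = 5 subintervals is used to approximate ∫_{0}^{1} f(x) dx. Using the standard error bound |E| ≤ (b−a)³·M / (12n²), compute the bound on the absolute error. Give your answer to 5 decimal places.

0.01333

|E| ≤ (1)³·4 / (12·5²) = 4/300 = 0.01333.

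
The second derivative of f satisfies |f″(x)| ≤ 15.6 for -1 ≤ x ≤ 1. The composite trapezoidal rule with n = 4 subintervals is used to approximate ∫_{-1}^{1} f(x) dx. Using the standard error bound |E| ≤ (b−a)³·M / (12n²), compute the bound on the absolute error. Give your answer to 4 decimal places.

0.6500

|E| ≤ (2)³·15.6 / (12·4²) = 124.8/192 = 0.6500.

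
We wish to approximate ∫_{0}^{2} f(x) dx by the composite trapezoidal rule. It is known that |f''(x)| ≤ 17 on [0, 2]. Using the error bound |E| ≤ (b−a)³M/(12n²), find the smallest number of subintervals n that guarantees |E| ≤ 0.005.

48

Need 136/(12n²) ≤ 0.005.
n² ≥ 136/(12·0.005) = 2266.67 ⇒ n ≥ 47.6095, so the smallest n is 48.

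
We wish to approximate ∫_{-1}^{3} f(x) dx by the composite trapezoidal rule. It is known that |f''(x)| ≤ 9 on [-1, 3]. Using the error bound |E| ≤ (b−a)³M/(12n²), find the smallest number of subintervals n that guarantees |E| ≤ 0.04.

Need 576/(12n²) ≤ 0.04.
n² ≥ 576/(12·0.04) = 1200 ⇒ n ≥ 34.6410, so the smallest n is 35.

35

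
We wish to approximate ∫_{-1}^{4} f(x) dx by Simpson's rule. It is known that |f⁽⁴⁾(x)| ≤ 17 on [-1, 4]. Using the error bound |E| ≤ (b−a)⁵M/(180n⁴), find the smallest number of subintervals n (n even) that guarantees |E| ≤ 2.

Need 53125/(180n⁴) ≤ 2.
n⁴ ≥ 53125/(180·2) = 147.569 ⇒ n ≥ 3.4854, so the smallest even n is 4. (n must be even for Simpson's rule.)

4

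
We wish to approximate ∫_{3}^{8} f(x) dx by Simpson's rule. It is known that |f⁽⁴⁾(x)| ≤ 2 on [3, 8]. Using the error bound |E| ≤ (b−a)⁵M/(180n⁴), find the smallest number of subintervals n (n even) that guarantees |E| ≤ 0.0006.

16

Need 6250/(180n⁴) ≤ 0.0006.
n⁴ ≥ 6250/(180·0.0006) = 57870.4 ⇒ n ≥ 15.5101, so the smallest even n is 16. (n must be even for Simpson's rule.)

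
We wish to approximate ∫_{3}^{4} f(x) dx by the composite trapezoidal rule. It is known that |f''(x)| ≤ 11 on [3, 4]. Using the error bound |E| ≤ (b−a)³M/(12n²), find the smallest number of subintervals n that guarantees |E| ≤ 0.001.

Need 11/(12n²) ≤ 0.001.
n² ≥ 11/(12·0.001) = 916.667 ⇒ n ≥ 30.2765, so the smallest n is 31.

31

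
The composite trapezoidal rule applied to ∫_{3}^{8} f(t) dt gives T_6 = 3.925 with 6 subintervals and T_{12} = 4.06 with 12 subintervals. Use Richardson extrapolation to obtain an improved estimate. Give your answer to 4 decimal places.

4.1050

R = (4·T_{12} − T_6) / 3 = (4·4.06 − 3.925)/3 = (12.315)/3 = 4.1050.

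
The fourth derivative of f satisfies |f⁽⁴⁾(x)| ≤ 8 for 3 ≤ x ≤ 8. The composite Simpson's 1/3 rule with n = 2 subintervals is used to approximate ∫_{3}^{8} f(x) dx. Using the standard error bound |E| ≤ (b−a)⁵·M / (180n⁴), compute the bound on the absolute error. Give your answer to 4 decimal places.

8.6806

|E| ≤ (5)⁵·8 / (180·2⁴) = 25000/2880 = 8.6806.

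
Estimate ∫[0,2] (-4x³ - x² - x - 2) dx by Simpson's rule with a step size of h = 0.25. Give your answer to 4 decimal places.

-24.6667

h = (2 − 0)/8 = 0.25.
Nodes x₀,…,x₈ = 0, 0.25, 0.5, 0.75, 1, 1.25, 1.5, 1.75, 2.
f(x) = -4x³ - x² - x - 2: f₀=-2, f₁=-2.375, f₂=-3.25, f₃=-5, f₄=-8, f₅=-12.625, f₆=-19.25, f₇=-28.25, f₈=-40.
(h/3)·[f₀ + 4f₁ + 2f₂ + 4f₃ + 2f₄ + 4f₅ + 2f₆ + 4f₇ + f₈] = 0.083333·(-296) = -24.6667.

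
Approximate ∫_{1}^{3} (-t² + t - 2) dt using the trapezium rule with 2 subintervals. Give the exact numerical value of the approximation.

h = (3 − 1)/2 = 1.
Nodes t₀,…,t₂ = 1, 2, 3.
f(t) = -t² + t - 2: f₀=-2, f₁=-4, f₂=-8.
(h/2)·[f₀ + 2f₁ + f₂] = 0.5·(-18) = -9.

-9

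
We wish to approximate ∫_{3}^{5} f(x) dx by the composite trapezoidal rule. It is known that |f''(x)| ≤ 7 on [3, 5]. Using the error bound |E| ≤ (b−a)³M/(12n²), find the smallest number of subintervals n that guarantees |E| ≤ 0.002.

49

Need 56/(12n²) ≤ 0.002.
n² ≥ 56/(12·0.002) = 2333.33 ⇒ n ≥ 48.3046, so the smallest n is 49.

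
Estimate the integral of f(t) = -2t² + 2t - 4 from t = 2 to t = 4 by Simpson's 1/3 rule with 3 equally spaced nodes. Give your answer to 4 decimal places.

-33.3333

h = (4 − 2)/2 = 1.
Nodes t₀,…,t₂ = 2, 3, 4.
f(t) = -2t² + 2t - 4: f₀=-8, f₁=-16, f₂=-28.
(h/3)·[f₀ + 4f₁ + f₂] = 0.333333·(-100) = -33.3333.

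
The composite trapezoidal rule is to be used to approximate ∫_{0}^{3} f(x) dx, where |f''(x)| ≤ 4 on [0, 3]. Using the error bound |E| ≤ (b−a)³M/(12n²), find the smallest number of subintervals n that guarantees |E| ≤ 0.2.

7

Need 108/(12n²) ≤ 0.2.
n² ≥ 108/(12·0.2) = 45 ⇒ n ≥ 6.7082, so the smallest n is 7.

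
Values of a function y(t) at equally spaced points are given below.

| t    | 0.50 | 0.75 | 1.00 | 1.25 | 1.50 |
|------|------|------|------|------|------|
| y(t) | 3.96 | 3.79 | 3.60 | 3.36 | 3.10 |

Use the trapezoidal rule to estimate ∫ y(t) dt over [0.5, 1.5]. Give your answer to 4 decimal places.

3.5700

h = 0.25, n = 4.
(h/2)·[y₀ + 2y₁ + 2y₂ + 2y₃ + y₄] = 0.125·(28.56) = 3.5700.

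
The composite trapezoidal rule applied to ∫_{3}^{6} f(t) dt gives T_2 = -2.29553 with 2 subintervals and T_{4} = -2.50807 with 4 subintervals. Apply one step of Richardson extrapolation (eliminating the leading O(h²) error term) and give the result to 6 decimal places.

R = (4·T_{4} − T_2) / 3 = (4·(-2.50807) − (-2.29553))/3 = (-7.73675)/3 = -2.578917.

-2.578917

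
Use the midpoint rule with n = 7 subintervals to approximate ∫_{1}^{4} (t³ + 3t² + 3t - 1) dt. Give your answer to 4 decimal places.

h = (4 − 1)/7 = 0.428571.
Midpoints m₁,…,m₇ = 1.214286, 1.642857, 2.071429, 2.5, 2.928571, 3.357143, 3.785714.
f(m₁)=8.856778, f(m₂)=16.459548, f(m₃)=26.974854, f(m₄)=40.875, f(m₅)=58.632289, f(m₆)=80.719023, f(m₇)=107.607507.
h·[f(m₁) + f(m₂) + f(m₃) + f(m₄) + f(m₅) + f(m₆) + f(m₇)] = 0.428571·(340.125) = 145.7679.

145.7679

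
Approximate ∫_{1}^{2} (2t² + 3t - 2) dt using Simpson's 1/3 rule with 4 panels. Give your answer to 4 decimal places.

h = (2 − 1)/4 = 0.25.
Nodes t₀,…,t₄ = 1, 1.25, 1.5, 1.75, 2.
f(t) = 2t² + 3t - 2: f₀=3, f₁=4.875, f₂=7, f₃=9.375, f₄=12.
(h/3)·[f₀ + 4f₁ + 2f₂ + 4f₃ + f₄] = 0.083333·(86) = 7.1667.

7.1667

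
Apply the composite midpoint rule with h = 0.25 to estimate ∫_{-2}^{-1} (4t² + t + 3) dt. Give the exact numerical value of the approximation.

h = (-1 − (-2))/4 = 0.25.
Midpoints m₁,…,m₄ = -1.875, -1.625, -1.375, -1.125.
f(m₁)=15.1875, f(m₂)=11.9375, f(m₃)=9.1875, f(m₄)=6.9375.
h·[f(m₁) + f(m₂) + f(m₃) + f(m₄)] = 0.25·(43.25) = 10.8125.

10.8125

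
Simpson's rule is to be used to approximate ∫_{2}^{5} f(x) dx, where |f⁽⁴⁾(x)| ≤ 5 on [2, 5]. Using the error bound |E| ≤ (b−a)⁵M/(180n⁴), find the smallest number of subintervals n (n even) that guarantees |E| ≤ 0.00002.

26

Need 1215/(180n⁴) ≤ 0.00002.
n⁴ ≥ 1215/(180·0.00002) = 337500 ⇒ n ≥ 24.1029, so the smallest even n is 26. (n must be even for Simpson's rule.)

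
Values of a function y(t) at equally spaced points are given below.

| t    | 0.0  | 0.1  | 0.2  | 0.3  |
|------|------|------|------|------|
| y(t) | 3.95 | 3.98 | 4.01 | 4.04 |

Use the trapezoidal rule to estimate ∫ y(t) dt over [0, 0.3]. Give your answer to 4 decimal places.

h = 0.1, n = 3.
(h/2)·[y₀ + 2y₁ + 2y₂ + y₃] = 0.05·(23.97) = 1.1985.

1.1985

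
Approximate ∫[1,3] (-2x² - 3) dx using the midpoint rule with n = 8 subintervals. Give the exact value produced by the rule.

h = (3 − 1)/8 = 0.25.
Midpoints m₁,…,m₈ = 1.125, 1.375, 1.625, 1.875, 2.125, 2.375, 2.625, 2.875.
f(m₁)=-5.53125, f(m₂)=-6.78125, f(m₃)=-8.28125, f(m₄)=-10.03125, f(m₅)=-12.03125, f(m₆)=-14.28125, f(m₇)=-16.78125, f(m₈)=-19.53125.
h·[f(m₁) + f(m₂) + f(m₃) + f(m₄) + f(m₅) + f(m₆) + f(m₇) + f(m₈)] = 0.25·(-93.25) = -23.3125.

-23.3125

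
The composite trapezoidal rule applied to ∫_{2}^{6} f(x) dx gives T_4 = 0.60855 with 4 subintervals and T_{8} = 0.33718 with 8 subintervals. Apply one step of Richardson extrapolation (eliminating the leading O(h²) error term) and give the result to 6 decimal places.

0.246723

R = (4·T_{8} − T_4) / 3 = (4·0.33718 − 0.60855)/3 = (0.74017)/3 = 0.246723.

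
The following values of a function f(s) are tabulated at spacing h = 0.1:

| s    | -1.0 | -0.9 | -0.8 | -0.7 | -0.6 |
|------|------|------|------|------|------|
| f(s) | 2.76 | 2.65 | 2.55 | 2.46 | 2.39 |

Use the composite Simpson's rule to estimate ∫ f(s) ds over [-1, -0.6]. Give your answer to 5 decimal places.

h = 0.1, n = 4.
(h/3)·[y₀ + 4y₁ + 2y₂ + 4y₃ + y₄] = 0.033333·(30.69) = 1.02300.

1.02300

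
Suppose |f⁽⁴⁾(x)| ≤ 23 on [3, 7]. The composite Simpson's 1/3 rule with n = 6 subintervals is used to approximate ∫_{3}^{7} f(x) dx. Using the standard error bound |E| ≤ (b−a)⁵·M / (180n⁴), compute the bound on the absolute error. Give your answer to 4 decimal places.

0.1010

|E| ≤ (4)⁵·23 / (180·6⁴) = 23552/233280 = 0.1010.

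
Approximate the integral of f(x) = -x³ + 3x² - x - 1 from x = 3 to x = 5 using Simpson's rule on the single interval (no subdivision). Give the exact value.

-48

S = (b−a)/6 · [f(3) + 4f(4) + f(5)] = 0.333333·[(-4) + 4·(-21) + (-56)] = -48.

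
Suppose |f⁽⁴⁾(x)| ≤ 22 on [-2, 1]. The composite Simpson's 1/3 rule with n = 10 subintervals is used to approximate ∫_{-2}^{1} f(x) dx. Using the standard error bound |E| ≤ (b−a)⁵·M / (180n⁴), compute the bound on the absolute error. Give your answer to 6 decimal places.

|E| ≤ (3)⁵·22 / (180·10⁴) = 5346/1800000 = 0.002970.

0.002970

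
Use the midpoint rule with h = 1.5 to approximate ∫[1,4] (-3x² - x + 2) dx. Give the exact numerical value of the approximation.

h = (4 − 1)/2 = 1.5.
Midpoints m₁,…,m₂ = 1.75, 3.25.
f(m₁)=-8.9375, f(m₂)=-32.9375.
h·[f(m₁) + f(m₂)] = 1.5·(-41.875) = -62.8125.

-62.8125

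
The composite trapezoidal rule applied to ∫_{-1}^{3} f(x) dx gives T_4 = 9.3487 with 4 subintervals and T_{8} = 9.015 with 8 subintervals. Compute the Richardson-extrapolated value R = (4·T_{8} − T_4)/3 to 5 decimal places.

8.90377

R = (4·T_{8} − T_4) / 3 = (4·9.015 − 9.3487)/3 = (26.7113)/3 = 8.90377.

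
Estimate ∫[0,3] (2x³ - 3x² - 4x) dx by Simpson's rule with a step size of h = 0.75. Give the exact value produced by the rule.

-4.5

h = (3 − 0)/4 = 0.75.
Nodes x₀,…,x₄ = 0, 0.75, 1.5, 2.25, 3.
f(x) = 2x³ - 3x² - 4x: f₀=0, f₁=-3.84375, f₂=-6, f₃=-1.40625, f₄=15.
(h/3)·[f₀ + 4f₁ + 2f₂ + 4f₃ + f₄] = 0.25·(-18) = -4.5.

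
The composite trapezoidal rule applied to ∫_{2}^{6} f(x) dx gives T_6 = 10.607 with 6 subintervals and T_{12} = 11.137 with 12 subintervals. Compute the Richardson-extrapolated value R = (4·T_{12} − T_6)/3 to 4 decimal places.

11.3137

R = (4·T_{12} − T_6) / 3 = (4·11.137 − 10.607)/3 = (33.941)/3 = 11.3137.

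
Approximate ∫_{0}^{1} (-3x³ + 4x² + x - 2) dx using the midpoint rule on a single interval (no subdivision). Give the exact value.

M = (b−a)·f(0.5) = 1·(-0.875) = -0.875.

-0.875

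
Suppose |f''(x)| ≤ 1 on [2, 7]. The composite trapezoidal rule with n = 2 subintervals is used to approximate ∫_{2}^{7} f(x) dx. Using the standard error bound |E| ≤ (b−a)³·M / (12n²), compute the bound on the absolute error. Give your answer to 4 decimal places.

2.6042

|E| ≤ (5)³·1 / (12·2²) = 125/48 = 2.6042.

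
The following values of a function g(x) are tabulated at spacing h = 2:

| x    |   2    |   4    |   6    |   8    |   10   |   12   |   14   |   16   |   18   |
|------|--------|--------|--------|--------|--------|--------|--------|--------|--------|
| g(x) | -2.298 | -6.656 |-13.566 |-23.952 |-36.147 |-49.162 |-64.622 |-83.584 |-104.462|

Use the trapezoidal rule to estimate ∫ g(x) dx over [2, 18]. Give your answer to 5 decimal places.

h = 2, n = 8.
(h/2)·[y₀ + 2y₁ + 2y₂ + 2y₃ + 2y₄ + 2y₅ + 2y₆ + 2y₇ + y₈] = 1·(-662.138) = -662.13800.

-662.13800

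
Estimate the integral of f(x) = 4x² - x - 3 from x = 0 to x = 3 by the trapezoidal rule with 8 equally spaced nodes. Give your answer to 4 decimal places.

h = (3 − 0)/7 = 0.428571.
Nodes x₀,…,x₇ = 0, 0.428571, 0.857143, 1.285714, 1.714286, 2.142857, 2.571429, 3.
f(x) = 4x² - x - 3: f₀=-3, f₁=-2.693878, f₂=-0.918367, f₃=2.326531, f₄=7.040816, f₅=13.224490, f₆=20.877551, f₇=30.
(h/2)·[f₀ + 2f₁ + 2f₂ + 2f₃ + 2f₄ + 2f₅ + 2f₆ + f₇] = 0.214286·(106.714286) = 22.8673.

22.8673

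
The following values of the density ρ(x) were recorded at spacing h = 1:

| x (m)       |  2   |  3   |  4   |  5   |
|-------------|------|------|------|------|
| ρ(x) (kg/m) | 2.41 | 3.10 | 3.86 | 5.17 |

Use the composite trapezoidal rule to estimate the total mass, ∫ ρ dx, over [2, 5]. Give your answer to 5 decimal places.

h = 1, n = 3.
(h/2)·[y₀ + 2y₁ + 2y₂ + y₃] = 0.5·(21.50) = 10.75000.

10.75000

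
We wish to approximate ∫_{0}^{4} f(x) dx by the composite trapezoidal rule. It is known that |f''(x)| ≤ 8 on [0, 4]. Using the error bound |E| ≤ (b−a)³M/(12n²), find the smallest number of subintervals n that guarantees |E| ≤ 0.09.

Need 512/(12n²) ≤ 0.09.
n² ≥ 512/(12·0.09) = 474.074 ⇒ n ≥ 21.7732, so the smallest n is 22.

22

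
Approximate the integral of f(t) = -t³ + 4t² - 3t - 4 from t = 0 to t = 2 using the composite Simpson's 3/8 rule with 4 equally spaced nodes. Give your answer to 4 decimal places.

-7.3333

h = (2 − 0)/3 = 0.666667.
Nodes t₀,…,t₃ = 0, 0.666667, 1.333333, 2.
f(t) = -t³ + 4t² - 3t - 4: f₀=-4, f₁=-4.518519, f₂=-3.259259, f₃=-2.
(3h/8)·[f₀ + 3f₁ + 3f₂ + f₃] = 0.25·(-29.333333) = -7.3333.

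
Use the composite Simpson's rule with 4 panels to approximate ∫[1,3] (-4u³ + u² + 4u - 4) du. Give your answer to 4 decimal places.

-63.3333

h = (3 − 1)/4 = 0.5.
Nodes u₀,…,u₄ = 1, 1.5, 2, 2.5, 3.
f(u) = -4u³ + u² + 4u - 4: f₀=-3, f₁=-9.25, f₂=-24, f₃=-50.25, f₄=-91.
(h/3)·[f₀ + 4f₁ + 2f₂ + 4f₃ + f₄] = 0.166667·(-380) = -63.3333.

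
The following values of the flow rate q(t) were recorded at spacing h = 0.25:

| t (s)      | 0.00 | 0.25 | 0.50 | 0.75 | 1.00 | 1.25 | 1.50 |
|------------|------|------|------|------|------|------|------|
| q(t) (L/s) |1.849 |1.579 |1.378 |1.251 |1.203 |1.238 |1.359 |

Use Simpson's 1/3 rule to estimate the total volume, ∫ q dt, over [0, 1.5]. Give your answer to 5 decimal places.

2.05350

h = 0.25, n = 6.
(h/3)·[y₀ + 4y₁ + 2y₂ + 4y₃ + 2y₄ + 4y₅ + y₆] = 0.083333·(24.642) = 2.05350.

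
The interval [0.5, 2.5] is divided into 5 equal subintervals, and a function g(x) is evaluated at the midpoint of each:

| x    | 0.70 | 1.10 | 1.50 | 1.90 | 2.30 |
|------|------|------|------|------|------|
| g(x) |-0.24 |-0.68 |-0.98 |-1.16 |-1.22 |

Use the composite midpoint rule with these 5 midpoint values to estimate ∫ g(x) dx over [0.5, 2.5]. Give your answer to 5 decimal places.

h = 0.4, n = 5.
h·[y(m₁) + y(m₂) + y(m₃) + y(m₄) + y(m₅)] = 0.4·(-4.28) = -1.71200.

-1.71200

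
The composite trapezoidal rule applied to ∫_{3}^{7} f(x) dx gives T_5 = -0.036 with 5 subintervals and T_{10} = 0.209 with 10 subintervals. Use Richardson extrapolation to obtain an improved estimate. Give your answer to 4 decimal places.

0.2907

R = (4·T_{10} − T_5) / 3 = (4·0.209 − (-0.036))/3 = (0.872)/3 = 0.2907.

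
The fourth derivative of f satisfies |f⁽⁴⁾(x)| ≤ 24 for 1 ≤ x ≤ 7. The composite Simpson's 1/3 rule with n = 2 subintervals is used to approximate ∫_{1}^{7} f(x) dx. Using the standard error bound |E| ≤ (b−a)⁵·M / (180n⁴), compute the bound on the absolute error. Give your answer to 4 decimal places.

64.8000

|E| ≤ (6)⁵·24 / (180·2⁴) = 186624/2880 = 64.8000.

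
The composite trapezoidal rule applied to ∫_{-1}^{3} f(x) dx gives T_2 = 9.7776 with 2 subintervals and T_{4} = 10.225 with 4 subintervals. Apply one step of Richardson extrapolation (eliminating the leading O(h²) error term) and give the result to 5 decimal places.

10.37413

R = (4·T_{4} − T_2) / 3 = (4·10.225 − 9.7776)/3 = (31.1224)/3 = 10.37413.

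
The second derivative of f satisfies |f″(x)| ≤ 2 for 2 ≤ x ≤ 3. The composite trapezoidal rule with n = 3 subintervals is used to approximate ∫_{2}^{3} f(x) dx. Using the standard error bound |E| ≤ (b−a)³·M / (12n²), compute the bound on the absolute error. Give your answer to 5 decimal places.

0.01852

|E| ≤ (1)³·2 / (12·3²) = 2/108 = 0.01852.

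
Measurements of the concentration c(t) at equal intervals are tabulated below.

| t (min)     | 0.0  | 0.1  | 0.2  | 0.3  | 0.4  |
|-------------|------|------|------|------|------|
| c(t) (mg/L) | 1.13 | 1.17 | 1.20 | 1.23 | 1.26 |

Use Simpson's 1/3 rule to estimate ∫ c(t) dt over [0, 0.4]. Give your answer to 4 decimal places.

h = 0.1, n = 4.
(h/3)·[y₀ + 4y₁ + 2y₂ + 4y₃ + y₄] = 0.033333·(14.39) = 0.4797.

0.4797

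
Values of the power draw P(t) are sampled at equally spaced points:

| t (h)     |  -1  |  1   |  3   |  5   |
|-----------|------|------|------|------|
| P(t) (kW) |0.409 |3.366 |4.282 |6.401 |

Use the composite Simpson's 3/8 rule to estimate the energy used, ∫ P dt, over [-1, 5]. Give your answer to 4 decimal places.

h = 2, n = 3.
(3h/8)·[y₀ + 3y₁ + 3y₂ + y₃] = 0.75·(29.754) = 22.3155.

22.3155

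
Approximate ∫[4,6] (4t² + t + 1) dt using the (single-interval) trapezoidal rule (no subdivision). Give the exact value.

T = (b−a)/2 · [f(4) + f(6)] = 1·[69 + 151] = 220.

220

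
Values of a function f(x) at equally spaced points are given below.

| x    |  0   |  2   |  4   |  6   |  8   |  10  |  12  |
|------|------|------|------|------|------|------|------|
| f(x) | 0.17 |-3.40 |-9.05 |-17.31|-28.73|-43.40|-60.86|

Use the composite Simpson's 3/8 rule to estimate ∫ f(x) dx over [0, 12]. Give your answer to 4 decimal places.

-261.7875

h = 2, n = 6.
(3h/8)·[y₀ + 3y₁ + 3y₂ + 2y₃ + 3y₄ + 3y₅ + y₆] = 0.75·(-349.05) = -261.7875.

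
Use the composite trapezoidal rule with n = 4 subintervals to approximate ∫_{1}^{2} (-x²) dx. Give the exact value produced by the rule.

-2.34375

h = (2 − 1)/4 = 0.25.
Nodes x₀,…,x₄ = 1, 1.25, 1.5, 1.75, 2.
f(x) = -x²: f₀=-1, f₁=-1.5625, f₂=-2.25, f₃=-3.0625, f₄=-4.
(h/2)·[f₀ + 2f₁ + 2f₂ + 2f₃ + f₄] = 0.125·(-18.75) = -2.34375.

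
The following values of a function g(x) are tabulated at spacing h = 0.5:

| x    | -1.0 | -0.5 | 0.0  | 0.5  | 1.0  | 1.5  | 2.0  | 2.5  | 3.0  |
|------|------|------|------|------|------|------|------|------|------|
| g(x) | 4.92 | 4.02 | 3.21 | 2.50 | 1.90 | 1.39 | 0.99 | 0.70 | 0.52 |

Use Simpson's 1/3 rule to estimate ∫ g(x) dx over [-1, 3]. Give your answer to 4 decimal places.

8.6800

h = 0.5, n = 8.
(h/3)·[y₀ + 4y₁ + 2y₂ + 4y₃ + 2y₄ + 4y₅ + 2y₆ + 4y₇ + y₈] = 0.166667·(52.08) = 8.6800.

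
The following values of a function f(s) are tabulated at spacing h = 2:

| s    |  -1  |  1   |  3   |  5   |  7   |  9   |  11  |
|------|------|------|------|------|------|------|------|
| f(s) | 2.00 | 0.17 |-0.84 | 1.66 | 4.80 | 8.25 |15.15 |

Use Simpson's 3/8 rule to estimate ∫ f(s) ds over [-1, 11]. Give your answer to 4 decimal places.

43.2075

h = 2, n = 6.
(3h/8)·[y₀ + 3y₁ + 3y₂ + 2y₃ + 3y₄ + 3y₅ + y₆] = 0.75·(57.61) = 43.2075.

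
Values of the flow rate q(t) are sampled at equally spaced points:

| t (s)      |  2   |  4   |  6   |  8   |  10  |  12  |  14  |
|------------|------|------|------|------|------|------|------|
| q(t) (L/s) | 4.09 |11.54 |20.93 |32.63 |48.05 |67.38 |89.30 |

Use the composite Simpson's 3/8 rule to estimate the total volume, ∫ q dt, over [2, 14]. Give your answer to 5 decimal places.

h = 2, n = 6.
(3h/8)·[y₀ + 3y₁ + 3y₂ + 2y₃ + 3y₄ + 3y₅ + y₆] = 0.75·(602.35) = 451.76250.

451.76250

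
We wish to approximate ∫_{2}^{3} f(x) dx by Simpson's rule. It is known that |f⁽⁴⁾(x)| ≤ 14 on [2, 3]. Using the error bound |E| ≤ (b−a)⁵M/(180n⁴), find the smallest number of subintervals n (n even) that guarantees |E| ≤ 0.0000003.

24

Need 14/(180n⁴) ≤ 0.0000003.
n⁴ ≥ 14/(180·0.0000003) = 259259 ⇒ n ≥ 22.5649, so the smallest even n is 24. (n must be even for Simpson's rule.)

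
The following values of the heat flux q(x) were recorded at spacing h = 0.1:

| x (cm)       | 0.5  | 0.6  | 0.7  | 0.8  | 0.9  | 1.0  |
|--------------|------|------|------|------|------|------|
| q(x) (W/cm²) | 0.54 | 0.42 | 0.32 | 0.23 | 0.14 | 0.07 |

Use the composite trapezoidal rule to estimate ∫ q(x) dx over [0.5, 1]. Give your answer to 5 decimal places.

0.14150

h = 0.1, n = 5.
(h/2)·[y₀ + 2y₁ + 2y₂ + 2y₃ + 2y₄ + y₅] = 0.05·(2.83) = 0.14150.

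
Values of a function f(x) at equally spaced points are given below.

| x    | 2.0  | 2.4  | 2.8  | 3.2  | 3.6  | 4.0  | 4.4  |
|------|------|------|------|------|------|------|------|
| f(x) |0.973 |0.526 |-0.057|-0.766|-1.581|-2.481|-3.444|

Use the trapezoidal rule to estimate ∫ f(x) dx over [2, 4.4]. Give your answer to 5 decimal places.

h = 0.4, n = 6.
(h/2)·[y₀ + 2y₁ + 2y₂ + 2y₃ + 2y₄ + 2y₅ + y₆] = 0.2·(-11.189) = -2.23780.

-2.23780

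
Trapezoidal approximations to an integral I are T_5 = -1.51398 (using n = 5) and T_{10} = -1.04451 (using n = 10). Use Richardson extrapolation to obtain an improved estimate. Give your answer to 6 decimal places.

-0.888020

R = (4·T_{10} − T_5) / 3 = (4·(-1.04451) − (-1.51398))/3 = (-2.66406)/3 = -0.888020.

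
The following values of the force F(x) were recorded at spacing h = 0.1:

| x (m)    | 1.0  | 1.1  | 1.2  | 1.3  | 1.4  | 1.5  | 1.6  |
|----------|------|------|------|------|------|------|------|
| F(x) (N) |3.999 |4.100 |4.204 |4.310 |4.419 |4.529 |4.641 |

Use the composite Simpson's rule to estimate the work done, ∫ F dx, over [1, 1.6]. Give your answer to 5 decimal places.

2.58807

h = 0.1, n = 6.
(h/3)·[y₀ + 4y₁ + 2y₂ + 4y₃ + 2y₄ + 4y₅ + y₆] = 0.033333·(77.642) = 2.58807.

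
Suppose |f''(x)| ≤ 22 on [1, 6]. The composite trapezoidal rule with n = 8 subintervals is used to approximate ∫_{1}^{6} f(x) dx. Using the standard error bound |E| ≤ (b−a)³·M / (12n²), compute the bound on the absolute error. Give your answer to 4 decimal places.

|E| ≤ (5)³·22 / (12·8²) = 2750/768 = 3.5807.

3.5807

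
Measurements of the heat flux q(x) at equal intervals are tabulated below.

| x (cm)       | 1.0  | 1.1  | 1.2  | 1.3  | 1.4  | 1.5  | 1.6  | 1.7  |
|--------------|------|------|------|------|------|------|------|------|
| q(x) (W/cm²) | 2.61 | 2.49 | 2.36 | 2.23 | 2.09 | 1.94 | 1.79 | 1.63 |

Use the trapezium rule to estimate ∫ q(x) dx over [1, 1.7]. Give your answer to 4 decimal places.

h = 0.1, n = 7.
(h/2)·[y₀ + 2y₁ + 2y₂ + 2y₃ + 2y₄ + 2y₅ + 2y₆ + y₇] = 0.05·(30.04) = 1.5020.

1.5020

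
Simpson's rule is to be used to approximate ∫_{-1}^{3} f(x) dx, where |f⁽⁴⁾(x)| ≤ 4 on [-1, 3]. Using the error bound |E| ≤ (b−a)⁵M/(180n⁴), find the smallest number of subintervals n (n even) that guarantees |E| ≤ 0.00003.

30

Need 4096/(180n⁴) ≤ 0.00003.
n⁴ ≥ 4096/(180·0.00003) = 758519 ⇒ n ≥ 29.5115, so the smallest even n is 30. (n must be even for Simpson's rule.)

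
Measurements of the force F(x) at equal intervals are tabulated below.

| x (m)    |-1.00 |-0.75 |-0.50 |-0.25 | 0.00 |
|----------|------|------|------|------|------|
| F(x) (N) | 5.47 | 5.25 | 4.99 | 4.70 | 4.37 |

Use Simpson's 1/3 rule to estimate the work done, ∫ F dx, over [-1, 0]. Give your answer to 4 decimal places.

h = 0.25, n = 4.
(h/3)·[y₀ + 4y₁ + 2y₂ + 4y₃ + y₄] = 0.083333·(59.62) = 4.9683.

4.9683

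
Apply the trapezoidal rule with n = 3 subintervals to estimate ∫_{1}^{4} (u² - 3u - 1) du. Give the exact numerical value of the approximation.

-4

h = (4 − 1)/3 = 1.
Nodes u₀,…,u₃ = 1, 2, 3, 4.
f(u) = u² - 3u - 1: f₀=-3, f₁=-3, f₂=-1, f₃=3.
(h/2)·[f₀ + 2f₁ + 2f₂ + f₃] = 0.5·(-8) = -4.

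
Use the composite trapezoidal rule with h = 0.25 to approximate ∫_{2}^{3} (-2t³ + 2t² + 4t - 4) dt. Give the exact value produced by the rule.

h = (3 − 2)/4 = 0.25.
Nodes t₀,…,t₄ = 2, 2.25, 2.5, 2.75, 3.
f(t) = -2t³ + 2t² + 4t - 4: f₀=-4, f₁=-7.65625, f₂=-12.75, f₃=-19.46875, f₄=-28.
(h/2)·[f₀ + 2f₁ + 2f₂ + 2f₃ + f₄] = 0.125·(-111.75) = -13.96875.

-13.96875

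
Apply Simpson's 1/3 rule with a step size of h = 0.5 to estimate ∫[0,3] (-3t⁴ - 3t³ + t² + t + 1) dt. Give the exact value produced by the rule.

-190.125

h = (3 − 0)/6 = 0.5.
Nodes t₀,…,t₆ = 0, 0.5, 1, 1.5, 2, 2.5, 3.
f(t) = -3t⁴ - 3t³ + t² + t + 1: f₀=1, f₁=1.1875, f₂=-3, f₃=-20.5625, f₄=-65, f₅=-154.3125, f₆=-311.
(h/3)·[f₀ + 4f₁ + 2f₂ + 4f₃ + 2f₄ + 4f₅ + f₆] = 0.166667·(-1140.75) = -190.125.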